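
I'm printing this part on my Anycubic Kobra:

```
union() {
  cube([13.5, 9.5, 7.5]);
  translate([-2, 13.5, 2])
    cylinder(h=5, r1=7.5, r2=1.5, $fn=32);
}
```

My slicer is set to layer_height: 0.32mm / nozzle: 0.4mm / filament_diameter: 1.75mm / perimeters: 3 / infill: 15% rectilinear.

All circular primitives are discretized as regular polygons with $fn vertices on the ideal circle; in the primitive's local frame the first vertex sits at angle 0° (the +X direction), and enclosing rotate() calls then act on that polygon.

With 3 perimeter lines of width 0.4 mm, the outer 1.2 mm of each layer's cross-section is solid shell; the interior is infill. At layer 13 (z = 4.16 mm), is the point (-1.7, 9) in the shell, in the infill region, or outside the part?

At z = 4.16 mm: the cube (footprint 13.5×9.5) is included at this height; the cone at (-2, 13.5) (r1=7.5→r2=1.5) has section circumradius 4.908 here — a regular 32-gon; Taking the union: the regions partially overlap (shared area 0.20 mm²), so overlapping operands fuse into one piece — 1 connected region. Overall, the cross-section is a single solid region. The nearest boundary edge runs (-1.04, 8.69)→(-2.00, 8.59); distance from the point to it = 0.38 mm. The point is inside the cross-section, 0.38 mm from the nearest boundary — within the 1.2 mm shell band (3 × 0.4).

shell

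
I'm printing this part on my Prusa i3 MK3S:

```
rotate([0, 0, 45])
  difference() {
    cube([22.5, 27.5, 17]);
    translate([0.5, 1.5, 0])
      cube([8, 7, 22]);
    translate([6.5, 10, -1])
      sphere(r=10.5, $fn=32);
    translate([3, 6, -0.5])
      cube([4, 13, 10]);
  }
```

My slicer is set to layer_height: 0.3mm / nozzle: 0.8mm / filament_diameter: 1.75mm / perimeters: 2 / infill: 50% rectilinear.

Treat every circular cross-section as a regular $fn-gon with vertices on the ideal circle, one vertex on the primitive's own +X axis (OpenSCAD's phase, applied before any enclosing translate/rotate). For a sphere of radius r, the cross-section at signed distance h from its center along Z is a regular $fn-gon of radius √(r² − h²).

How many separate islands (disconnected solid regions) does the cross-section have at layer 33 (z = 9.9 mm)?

At z = 9.9 mm: the cube (footprint 22.5×27.5) is included at this height; the 8×7 cube at (0.5, 1.5) contributes its full rectangle; the sphere at (6.5, 10) is absent (|z−center|=10.900 > r=10.5); the cube at (3, 6) is absent (z outside [-0.5, 9.5]); After the difference (first − rest): starting from the 22.5×27.5 cube, the 8×7 cube at (0.5, 1.5) lies wholly inside it (removes its full 56.00 mm² and its 30.00 mm outline becomes a hole wall) — 1 connected region with 1 hole; (whole slice rotated 45° about Z — lengths, areas and connectivity unchanged). Overall, the cross-section is one region with 1 hole. Island count = 1.

1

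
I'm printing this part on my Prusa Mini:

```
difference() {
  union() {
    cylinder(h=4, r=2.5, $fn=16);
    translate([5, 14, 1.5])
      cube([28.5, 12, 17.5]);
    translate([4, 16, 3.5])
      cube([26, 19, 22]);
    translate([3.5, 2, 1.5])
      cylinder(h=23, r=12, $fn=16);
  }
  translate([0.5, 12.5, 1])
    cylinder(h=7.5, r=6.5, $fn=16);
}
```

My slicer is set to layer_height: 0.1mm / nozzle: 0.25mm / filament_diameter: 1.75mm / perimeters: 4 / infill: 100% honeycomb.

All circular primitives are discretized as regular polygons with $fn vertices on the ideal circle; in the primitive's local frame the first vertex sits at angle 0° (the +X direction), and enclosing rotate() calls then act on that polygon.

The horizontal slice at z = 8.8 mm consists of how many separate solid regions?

2

At z = 8.8 mm: the cylinder does not reach this height (z outside [0, 4]); the 28.5×12 cube at (5, 14) contributes its full rectangle; the cube at (4, 16) (footprint 26×19) is included at this height; the r=12 cylinder at (3.5, 2) gives a regular 16-gon of circumradius 12 (constant along its height); Taking the union: the regions partially overlap (shared area 250.00 mm²), so overlapping operands fuse into one piece — 2 connected regions; the cylinder at (0.5, 12.5) is not intersected at this z (z outside [1, 8.5]); Subtracting the remaining from the first: none of the subtracted shapes is present at this height, so that combined region is unchanged — 2 connected regions. The result has 2 disconnected regions.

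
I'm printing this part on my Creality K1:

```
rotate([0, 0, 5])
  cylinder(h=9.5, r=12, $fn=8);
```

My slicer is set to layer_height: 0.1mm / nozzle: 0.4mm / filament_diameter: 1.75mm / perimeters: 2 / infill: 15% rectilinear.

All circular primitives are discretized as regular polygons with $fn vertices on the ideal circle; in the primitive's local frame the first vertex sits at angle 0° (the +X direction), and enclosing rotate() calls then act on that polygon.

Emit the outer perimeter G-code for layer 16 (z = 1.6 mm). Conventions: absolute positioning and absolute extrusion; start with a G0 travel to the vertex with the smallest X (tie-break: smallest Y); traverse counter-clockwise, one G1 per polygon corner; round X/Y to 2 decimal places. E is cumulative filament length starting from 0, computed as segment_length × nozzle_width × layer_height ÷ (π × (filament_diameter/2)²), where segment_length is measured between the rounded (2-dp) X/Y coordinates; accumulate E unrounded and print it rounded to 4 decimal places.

At z = 1.6 mm: the r=12 cylinder gives a regular 8-gon of circumradius 12 (constant along its height); (whole slice rotated 5° about Z — lengths, areas and connectivity unchanged). The outline is a single polygon with 8 vertices. Extrusion per mm of travel: 0.4 × 0.1 / (π × 0.875²) = 0.016630. Accumulating E over each segment gives final E = 1.2215.

G0 X-11.95 Y-1.05 Z1.60
G1 X-7.71 Y-9.19 E0.1526
G1 X1.05 Y-11.95 E0.3054
G1 X9.19 Y-7.71 E0.4580
G1 X11.95 Y1.05 E0.6107
G1 X7.71 Y9.19 E0.7634
G1 X-1.05 Y11.95 E0.9161
G1 X-9.19 Y7.71 E1.0687
G1 X-11.95 Y-1.05 E1.2215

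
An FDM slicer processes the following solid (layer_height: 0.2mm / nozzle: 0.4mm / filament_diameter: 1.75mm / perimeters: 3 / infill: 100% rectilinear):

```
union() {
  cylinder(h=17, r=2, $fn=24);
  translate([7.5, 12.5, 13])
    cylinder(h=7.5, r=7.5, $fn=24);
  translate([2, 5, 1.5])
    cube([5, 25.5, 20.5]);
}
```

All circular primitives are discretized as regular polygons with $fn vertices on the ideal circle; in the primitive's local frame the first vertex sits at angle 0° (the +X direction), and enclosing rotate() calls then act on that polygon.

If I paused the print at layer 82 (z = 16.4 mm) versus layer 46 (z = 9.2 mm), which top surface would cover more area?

Layer 82 (z = 16.4): the r=2 cylinder contributes a regular 24-gon of circumradius 2 (area = (24/2)·2.000²·sin(360°/24) = 12.42 mm²); the cylinder at (7.5, 12.5): section is a regular 24-gon, circumradius r=7.5 (area = (24/2)·7.500²·sin(360°/24) = 174.70 mm²); the cube at (2, 5) (footprint 5×25.5) is included at this height (area 127.50 mm²); Merging all regions: the regions partially overlap — summed areas 314.63 mm² minus the doubly-counted overlap 66.37 mm² gives 248.26 mm² — area = 248.26 mm². So its area = 248.26 mm². Layer 46 (z = 9.2): the r=2 cylinder contributes a regular 24-gon of circumradius 2 (area = (24/2)·2.000²·sin(360°/24) = 12.42 mm²); the cylinder at (7.5, 12.5) does not reach this height (z outside [13, 20.5]); the 5×25.5 cube at (2, 5) contributes its full rectangle (area 127.50 mm²); Combining (union): the 2 present regions are separate (no shared area or edge), so areas and boundary lengths simply add and each stays a separate island — area = 139.92 mm². So its area = 139.92 mm². Layer 82 is larger (248.26 vs 139.92 mm²).

layer 82 (z = 16.4 mm)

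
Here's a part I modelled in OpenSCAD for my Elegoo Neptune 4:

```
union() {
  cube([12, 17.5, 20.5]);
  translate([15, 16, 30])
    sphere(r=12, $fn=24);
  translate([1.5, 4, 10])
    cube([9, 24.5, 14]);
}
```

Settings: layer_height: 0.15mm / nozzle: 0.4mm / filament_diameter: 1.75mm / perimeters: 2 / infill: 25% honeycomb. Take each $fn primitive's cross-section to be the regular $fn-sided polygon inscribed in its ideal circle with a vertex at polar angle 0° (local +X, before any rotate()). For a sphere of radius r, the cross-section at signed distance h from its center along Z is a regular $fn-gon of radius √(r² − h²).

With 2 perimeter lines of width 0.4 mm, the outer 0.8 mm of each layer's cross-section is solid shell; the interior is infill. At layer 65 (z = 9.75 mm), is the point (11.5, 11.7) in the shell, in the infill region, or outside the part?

At z = 9.75 mm: the 12×17.5 cube contributes its full rectangle; the sphere at (15, 16) does not reach this height (|z−center|=20.250 > r=12); the cube at (1.5, 4) does not reach this height (z outside [10, 24]); Merging all regions: only the 12×17.5 cube is present, so the union is just that shape — 1 connected region. Overall, the cross-section is a single solid region. The nearest boundary edge runs (12.00, 0.00)→(12.00, 17.50); distance from the point to it = 0.50 mm. The point is inside the cross-section, 0.50 mm from the nearest boundary — within the 0.8 mm shell band (2 × 0.4).

shell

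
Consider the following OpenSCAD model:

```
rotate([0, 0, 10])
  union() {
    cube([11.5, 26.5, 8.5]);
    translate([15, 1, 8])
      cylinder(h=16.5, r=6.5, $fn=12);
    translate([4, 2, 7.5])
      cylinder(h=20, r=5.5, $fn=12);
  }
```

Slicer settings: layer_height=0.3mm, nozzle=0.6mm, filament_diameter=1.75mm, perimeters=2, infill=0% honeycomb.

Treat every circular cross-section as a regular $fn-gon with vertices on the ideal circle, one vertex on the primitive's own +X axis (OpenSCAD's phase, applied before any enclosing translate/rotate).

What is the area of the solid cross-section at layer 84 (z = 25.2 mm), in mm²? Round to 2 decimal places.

90.75 mm²

At z = 25.2 mm: the cube is not intersected at this z (z outside [0, 8.5]); the cylinder at (15, 1) is not intersected at this z (z outside [8, 24.5]); the r=5.5 cylinder at (4, 2) contributes a regular 12-gon of circumradius 5.5 (area = (12/2)·5.500²·sin(360°/12) = 90.75 mm²); Taking the union: only the r=5.5 cylinder at (4, 2) is present, so the union is just that shape — area = 90.75 mm²; (whole slice rotated 10° about Z — lengths, areas and connectivity unchanged). Overall, the cross-section is a single solid region. Net area = 90.75 mm².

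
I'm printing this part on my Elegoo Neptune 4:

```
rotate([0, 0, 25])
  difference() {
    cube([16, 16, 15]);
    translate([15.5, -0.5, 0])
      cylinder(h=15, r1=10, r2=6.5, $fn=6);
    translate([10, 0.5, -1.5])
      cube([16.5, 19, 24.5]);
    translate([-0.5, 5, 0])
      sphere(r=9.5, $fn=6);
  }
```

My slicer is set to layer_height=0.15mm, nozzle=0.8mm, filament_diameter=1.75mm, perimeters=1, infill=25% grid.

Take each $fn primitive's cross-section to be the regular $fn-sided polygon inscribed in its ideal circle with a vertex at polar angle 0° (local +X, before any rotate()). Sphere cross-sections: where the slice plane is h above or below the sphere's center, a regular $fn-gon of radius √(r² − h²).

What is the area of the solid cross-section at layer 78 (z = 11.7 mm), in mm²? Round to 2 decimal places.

158.10 mm²

At z = 11.7 mm: the 16×16 cube contributes its full rectangle (area 256.00 mm²); the cone at (15.5, -0.5) contributes a regular 6-gon of circumradius 7.270 (interpolated between r1=10 and r2=6.5 at t=0.780) (area = (6/2)·7.270²·sin(360°/6) = 137.32 mm²); the cube at (10, 0.5) (footprint 16.5×19) is included at this height (area 313.50 mm²); the sphere at (-0.5, 5) is not intersected at this z (|z−center|=11.700 > r=9.5); Subtracting the remaining from the first: starting from the 16×16 cube (256.00 mm²), the cone at (15.5, -0.5) partially overlaps it — only the 33.66 mm² overlap (of its 137.32 mm²) is removed, clipping the outline; the 16.5×19 cube at (10, 0.5) partially overlaps it — only the 64.24 mm² overlap (of its 313.50 mm²) is removed, clipping the outline — area = 158.10 mm²; (whole slice rotated 25° about Z — lengths, areas and connectivity unchanged). Overall, the cross-section is a single solid region. Net area = 158.10 mm².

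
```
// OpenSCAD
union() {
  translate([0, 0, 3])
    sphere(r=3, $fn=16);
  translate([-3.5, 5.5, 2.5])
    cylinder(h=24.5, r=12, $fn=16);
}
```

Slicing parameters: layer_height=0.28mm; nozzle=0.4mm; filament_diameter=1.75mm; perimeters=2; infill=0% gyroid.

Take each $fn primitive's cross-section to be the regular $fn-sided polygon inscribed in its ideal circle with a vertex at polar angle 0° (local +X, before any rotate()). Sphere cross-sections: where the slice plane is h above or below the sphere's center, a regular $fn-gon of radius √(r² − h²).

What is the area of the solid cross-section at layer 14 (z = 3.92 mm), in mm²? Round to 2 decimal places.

At z = 3.92 mm: the r=3 sphere contributes a regular 16-gon of circumradius √(3²−0.92²) = 2.855 (area = (16/2)·2.855²·sin(360°/16) = 24.96 mm²); the r=12 cylinder at (-3.5, 5.5) gives a regular 16-gon of circumradius 12 (constant along its height) (area = (16/2)·12.000²·sin(360°/16) = 440.85 mm²); Merging all regions: the r=3 sphere lies entirely inside the r=12 cylinder at (-3.5, 5.5), so the union is just the r=12 cylinder at (-3.5, 5.5) — area = 440.85 mm². Overall, the cross-section is a single solid region. Net area = 440.85 mm².

440.85 mm²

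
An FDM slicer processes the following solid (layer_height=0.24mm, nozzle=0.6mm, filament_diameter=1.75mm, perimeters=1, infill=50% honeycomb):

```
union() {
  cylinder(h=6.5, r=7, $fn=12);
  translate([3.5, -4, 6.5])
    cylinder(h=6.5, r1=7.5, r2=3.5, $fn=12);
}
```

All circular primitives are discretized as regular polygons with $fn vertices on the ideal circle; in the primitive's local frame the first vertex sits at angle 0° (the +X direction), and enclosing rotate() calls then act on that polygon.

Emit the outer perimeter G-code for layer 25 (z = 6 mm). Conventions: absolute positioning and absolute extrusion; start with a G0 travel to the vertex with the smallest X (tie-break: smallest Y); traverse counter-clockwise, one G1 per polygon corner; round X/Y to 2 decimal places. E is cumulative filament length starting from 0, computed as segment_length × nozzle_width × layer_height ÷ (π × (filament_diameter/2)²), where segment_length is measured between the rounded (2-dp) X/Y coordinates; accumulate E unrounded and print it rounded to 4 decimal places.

At z = 6 mm: the r=7 cylinder gives a regular 12-gon of circumradius 7 (constant along its height); the cone at (3.5, -4) does not reach this height (z outside [6.5, 13]); Merging all regions: only the r=7 cylinder is present, so the union is just that shape — 1 connected region. The outline is a single polygon with 12 vertices. Extrusion per mm of travel: 0.6 × 0.24 / (π × 0.875²) = 0.059868. Accumulating E over each segment gives final E = 2.6027.

G0 X-7.00 Y0.00 Z6.00
G1 X-6.06 Y-3.50 E0.2170
G1 X-3.50 Y-6.06 E0.4337
G1 X0.00 Y-7.00 E0.6507
G1 X3.50 Y-6.06 E0.8676
G1 X6.06 Y-3.50 E1.0844
G1 X7.00 Y0.00 E1.3013
G1 X6.06 Y3.50 E1.5183
G1 X3.50 Y6.06 E1.7351
G1 X0.00 Y7.00 E1.9520
G1 X-3.50 Y6.06 E2.1690
G1 X-6.06 Y3.50 E2.3857
G1 X-7.00 Y0.00 E2.6027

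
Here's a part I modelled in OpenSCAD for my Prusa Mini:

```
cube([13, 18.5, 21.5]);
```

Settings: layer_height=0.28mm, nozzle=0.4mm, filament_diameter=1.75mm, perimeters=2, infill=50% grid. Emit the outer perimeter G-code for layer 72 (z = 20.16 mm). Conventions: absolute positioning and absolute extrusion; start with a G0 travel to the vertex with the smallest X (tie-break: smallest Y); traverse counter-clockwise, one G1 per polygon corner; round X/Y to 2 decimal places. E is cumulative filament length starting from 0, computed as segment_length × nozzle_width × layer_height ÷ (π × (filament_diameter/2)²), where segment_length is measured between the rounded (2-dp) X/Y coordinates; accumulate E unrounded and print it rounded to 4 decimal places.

At z = 20.16 mm: the 13×18.5 cube contributes its full rectangle. The outline is a single polygon with 4 vertices. Extrusion per mm of travel: 0.4 × 0.28 / (π × 0.875²) = 0.046564. Accumulating E over each segment gives final E = 2.9335.

G0 X0.00 Y0.00 Z20.16
G1 X13.00 Y0.00 E0.6053
G1 X13.00 Y18.50 E1.4668
G1 X0.00 Y18.50 E2.0721
G1 X0.00 Y0.00 E2.9335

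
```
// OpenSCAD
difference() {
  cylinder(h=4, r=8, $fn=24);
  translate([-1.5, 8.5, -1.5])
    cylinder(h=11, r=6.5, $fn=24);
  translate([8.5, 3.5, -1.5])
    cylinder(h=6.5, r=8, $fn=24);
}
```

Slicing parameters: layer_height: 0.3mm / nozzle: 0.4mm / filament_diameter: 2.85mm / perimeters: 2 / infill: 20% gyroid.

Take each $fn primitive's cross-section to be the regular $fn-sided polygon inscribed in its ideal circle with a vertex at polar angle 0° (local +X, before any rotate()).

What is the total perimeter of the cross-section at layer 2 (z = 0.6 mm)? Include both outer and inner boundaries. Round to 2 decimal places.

43.02 mm

At z = 0.6 mm: the r=8 cylinder contributes a regular 24-gon of circumradius 8 (perimeter = 2·24·8.000·sin(180°/24) = 50.12 mm); the cylinder at (-1.5, 8.5): section is a regular 24-gon, circumradius r=6.5 (perimeter = 2·24·6.500·sin(180°/24) = 40.72 mm); the r=8 cylinder at (8.5, 3.5) contributes a regular 24-gon of circumradius 8 (perimeter = 2·24·8.000·sin(180°/24) = 50.12 mm); Subtracting the remaining from the first: starting from the r=8 cylinder, the r=6.5 cylinder at (-1.5, 8.5) partially overlaps it — only the 46.24 mm² overlap (of its 131.22 mm²) is removed, clipping the outline; the r=8 cylinder at (8.5, 3.5) partially overlaps it — only the 48.09 mm² overlap (of its 198.77 mm²) is removed, clipping the outline — boundary = 43.02 mm. Overall, the cross-section is a single solid region. Total boundary length (outer) = 43.02 mm.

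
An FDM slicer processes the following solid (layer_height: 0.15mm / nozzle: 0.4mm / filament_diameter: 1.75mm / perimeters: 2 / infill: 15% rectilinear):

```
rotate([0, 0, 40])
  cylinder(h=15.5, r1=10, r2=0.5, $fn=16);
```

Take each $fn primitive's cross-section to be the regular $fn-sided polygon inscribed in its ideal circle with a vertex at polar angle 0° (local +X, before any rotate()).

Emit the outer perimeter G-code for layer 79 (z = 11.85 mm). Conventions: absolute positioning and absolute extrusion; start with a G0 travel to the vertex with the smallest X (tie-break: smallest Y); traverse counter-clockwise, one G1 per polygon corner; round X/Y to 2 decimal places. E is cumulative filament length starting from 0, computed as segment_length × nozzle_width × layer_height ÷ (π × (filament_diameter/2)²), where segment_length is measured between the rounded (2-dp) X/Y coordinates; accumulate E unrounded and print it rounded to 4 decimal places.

G0 X-2.73 Y0.24 Z11.85
G1 X-2.61 Y-0.82 E0.0266
G1 X-2.10 Y-1.76 E0.0533
G1 X-1.26 Y-2.43 E0.0801
G1 X-0.24 Y-2.73 E0.1066
G1 X0.82 Y-2.61 E0.1332
G1 X1.76 Y-2.10 E0.1599
G1 X2.43 Y-1.26 E0.1867
G1 X2.73 Y-0.24 E0.2132
G1 X2.61 Y0.82 E0.2398
G1 X2.10 Y1.76 E0.2665
G1 X1.26 Y2.43 E0.2933
G1 X0.24 Y2.73 E0.3198
G1 X-0.82 Y2.61 E0.3464
G1 X-1.76 Y2.10 E0.3731
G1 X-2.43 Y1.26 E0.3999
G1 X-2.73 Y0.24 E0.4265

At z = 11.85 mm: the cone: at t=0.765 of its height the radius interpolates to r₁+(r₂−r₁)t = 2.737, giving a regular 16-gon of that circumradius; (rotated 40° about Z; rotation is an isometry so areas/perimeters/island counts are preserved). The outline is a single polygon with 16 vertices. Extrusion per mm of travel: 0.4 × 0.15 / (π × 0.875²) = 0.024945. Accumulating E over each segment gives final E = 0.4265.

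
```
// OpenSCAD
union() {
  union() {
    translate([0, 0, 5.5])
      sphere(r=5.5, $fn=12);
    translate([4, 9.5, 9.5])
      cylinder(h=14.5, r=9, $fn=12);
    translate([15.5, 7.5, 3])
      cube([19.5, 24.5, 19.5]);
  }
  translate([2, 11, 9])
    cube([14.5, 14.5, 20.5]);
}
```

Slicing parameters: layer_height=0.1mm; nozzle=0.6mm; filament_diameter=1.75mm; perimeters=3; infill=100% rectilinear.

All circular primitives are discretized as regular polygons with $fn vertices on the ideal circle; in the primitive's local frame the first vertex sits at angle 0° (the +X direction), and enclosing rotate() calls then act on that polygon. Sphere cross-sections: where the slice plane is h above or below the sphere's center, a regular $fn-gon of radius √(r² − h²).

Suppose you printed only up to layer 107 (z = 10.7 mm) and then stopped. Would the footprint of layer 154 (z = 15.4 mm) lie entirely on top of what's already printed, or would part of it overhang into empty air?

Compare the two slices. At z = 10.7: the r=5.5 sphere slices to a regular 12-gon of circumradius 1.792 (√(r²−h²) with h=5.2 from center) (area = (12/2)·1.792²·sin(360°/12) = 9.63 mm²); the r=9 cylinder at (4, 9.5) gives a regular 12-gon of circumradius 9 (constant along its height) (area = (12/2)·9.000²·sin(360°/12) = 243.00 mm²); the cube at (15.5, 7.5) is present — its section is the full 19.5×24.5 rectangle (area 477.75 mm²); Merging all regions: the regions partially overlap — summed areas 730.38 mm² minus the doubly-counted overlap 0.28 mm² gives 730.10 mm² — area = 730.10 mm²; the cube at (2, 11) (footprint 14.5×14.5) is included at this height (area 210.25 mm²); Taking the union: the regions partially overlap — summed areas 940.35 mm² minus the doubly-counted overlap 76.52 mm² gives 863.84 mm² — area = 863.84 mm². At z = 15.4: the sphere does not reach this height (|z−center|=9.900 > r=5.5); the r=9 cylinder at (4, 9.5) contributes a regular 12-gon of circumradius 9 (area = (12/2)·9.000²·sin(360°/12) = 243.00 mm²); the cube at (15.5, 7.5) is present — its section is the full 19.5×24.5 rectangle (area 477.75 mm²); Taking the union: the 2 present regions are separate (no shared area or edge), so areas and boundary lengths simply add and each stays a separate island — area = 720.75 mm²; the 14.5×14.5 cube at (2, 11) contributes its full rectangle (area 210.25 mm²); Taking the union: the regions partially overlap — summed areas 931.00 mm² minus the doubly-counted overlap 76.52 mm² gives 854.48 mm² — area = 854.48 mm². Checking containment: the cross-section at z = 15.4 is a subset of the cross-section at z = 10.7.

entirely on top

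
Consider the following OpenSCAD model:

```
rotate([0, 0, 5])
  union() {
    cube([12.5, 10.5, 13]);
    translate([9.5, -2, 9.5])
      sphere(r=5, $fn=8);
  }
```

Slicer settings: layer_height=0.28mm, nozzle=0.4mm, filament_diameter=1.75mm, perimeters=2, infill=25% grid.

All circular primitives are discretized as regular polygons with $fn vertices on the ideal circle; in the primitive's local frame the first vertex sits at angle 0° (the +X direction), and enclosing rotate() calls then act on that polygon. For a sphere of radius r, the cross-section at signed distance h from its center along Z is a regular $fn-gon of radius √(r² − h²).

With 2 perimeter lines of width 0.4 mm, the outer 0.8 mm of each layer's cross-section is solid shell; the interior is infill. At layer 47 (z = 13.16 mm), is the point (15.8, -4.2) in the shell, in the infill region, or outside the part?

At z = 13.16 mm: the cube is not intersected at this z (z outside [0, 13]); the r=5 sphere at (9.5, -2) contributes a regular 8-gon of circumradius √(5²−3.66²) = 3.407; Combining (union): only the r=5 sphere at (9.5, -2) is present, so the union is just that shape — 1 connected region; (rotated 5° about Z; rotation is an isometry so areas/perimeters/island counts are preserved). Overall, the cross-section is a single solid region. Undo the 5° rotation: the query point maps to (15.374, -5.561) in the un-rotated model frame. The nearest boundary edge runs (11.91, -4.41)→(12.91, -2.00); distance from the point to it = 3.64 mm. The point is not inside any of the regions above, so it lies outside the cross-section (3.64 mm from the nearest boundary).

outside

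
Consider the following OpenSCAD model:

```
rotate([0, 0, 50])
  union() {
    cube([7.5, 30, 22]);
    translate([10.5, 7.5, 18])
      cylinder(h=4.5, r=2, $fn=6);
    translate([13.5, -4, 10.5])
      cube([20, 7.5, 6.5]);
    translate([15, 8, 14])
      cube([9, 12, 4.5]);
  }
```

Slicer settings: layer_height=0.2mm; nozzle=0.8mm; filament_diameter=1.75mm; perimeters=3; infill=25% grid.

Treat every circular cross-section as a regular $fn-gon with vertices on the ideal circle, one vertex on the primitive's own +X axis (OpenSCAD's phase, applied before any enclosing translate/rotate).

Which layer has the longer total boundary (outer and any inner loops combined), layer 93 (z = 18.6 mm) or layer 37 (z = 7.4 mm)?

Layer 93 (z = 18.6): the 7.5×30 cube contributes its full rectangle (perimeter 75.00 mm); the r=2 cylinder at (10.5, 7.5) gives a regular 6-gon of circumradius 2 (constant along its height) (perimeter = 2·6·2.000·sin(180°/6) = 12.00 mm); the cube at (13.5, -4) is not intersected at this z (z outside [10.5, 17]); the cube at (15, 8) does not reach this height (z outside [14, 18.5]); Combining (union): the 2 present regions are separate (no shared area or edge), so areas and boundary lengths simply add and each stays a separate island — boundary = 87.00 mm; (rotated 50° about Z; rotation is an isometry so areas/perimeters/island counts are preserved). So its perimeter = 87.00 mm. Layer 37 (z = 7.4): the cube is present — its section is the full 7.5×30 rectangle (perimeter 75.00 mm); the cylinder at (10.5, 7.5) is absent (z outside [18, 22.5]); the cube at (13.5, -4) is not intersected at this z (z outside [10.5, 17]); the cube at (15, 8) is not intersected at this z (z outside [14, 18.5]); Merging all regions: only the 7.5×30 cube is present, so the union is just that shape — boundary = 75.00 mm; (rotated 50° about Z; rotation is an isometry so areas/perimeters/island counts are preserved). So its perimeter = 75.00 mm. Layer 93 is larger (87.00 vs 75.00 mm).

layer 93 (z = 18.6 mm)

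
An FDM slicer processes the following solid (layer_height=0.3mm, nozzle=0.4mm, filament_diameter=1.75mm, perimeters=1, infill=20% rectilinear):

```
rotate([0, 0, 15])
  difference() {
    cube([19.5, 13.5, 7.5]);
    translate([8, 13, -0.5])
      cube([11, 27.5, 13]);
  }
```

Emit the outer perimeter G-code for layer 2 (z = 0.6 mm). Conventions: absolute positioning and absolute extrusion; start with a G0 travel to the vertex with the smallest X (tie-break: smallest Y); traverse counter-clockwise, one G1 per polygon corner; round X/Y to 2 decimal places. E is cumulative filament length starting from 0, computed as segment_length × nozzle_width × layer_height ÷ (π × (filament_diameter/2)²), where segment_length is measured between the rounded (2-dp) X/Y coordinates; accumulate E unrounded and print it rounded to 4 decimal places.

G0 X-3.49 Y13.04 Z0.60
G1 X0.00 Y0.00 E0.6735
G1 X18.84 Y5.05 E1.6466
G1 X15.34 Y18.09 E2.3202
G1 X14.86 Y17.96 E2.3450
G1 X14.99 Y17.47 E2.3703
G1 X4.36 Y14.63 E2.9192
G1 X4.23 Y15.11 E2.9440
G1 X-3.49 Y13.04 E3.3428

At z = 0.6 mm: the 19.5×13.5 cube contributes its full rectangle; the cube at (8, 13) is present — its section is the full 11×27.5 rectangle; Taking the first minus the rest: starting from the 19.5×13.5 cube, the 11×27.5 cube at (8, 13) partially overlaps it — only the 5.50 mm² overlap (of its 302.50 mm²) is removed, clipping the outline — 1 connected region; (whole slice rotated 15° about Z — lengths, areas and connectivity unchanged). The outline is a single polygon with 8 vertices. Extrusion per mm of travel: 0.4 × 0.3 / (π × 0.875²) = 0.049890. Accumulating E over each segment gives final E = 3.3428.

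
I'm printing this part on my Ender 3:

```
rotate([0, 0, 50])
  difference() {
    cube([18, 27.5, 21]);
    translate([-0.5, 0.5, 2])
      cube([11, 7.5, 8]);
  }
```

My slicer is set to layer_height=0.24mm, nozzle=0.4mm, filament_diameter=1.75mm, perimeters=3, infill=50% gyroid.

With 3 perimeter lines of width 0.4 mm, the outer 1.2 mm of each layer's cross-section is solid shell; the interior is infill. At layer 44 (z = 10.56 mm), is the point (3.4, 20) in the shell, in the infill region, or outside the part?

At z = 10.56 mm: the cube (footprint 18×27.5) is included at this height; the cube at (-0.5, 0.5) is absent (z outside [2, 10]); Subtracting the remaining from the first: none of the subtracted shapes is present at this height, so the 18×27.5 cube is unchanged — 1 connected region; (rotated 50° about Z; rotation is an isometry so areas/perimeters/island counts are preserved). Overall, the cross-section is a single solid region. Undo the 50° rotation: the query point maps to (17.506, 10.251) in the un-rotated model frame. The nearest boundary edge runs (18.00, 0.00)→(18.00, 27.50); distance from the point to it = 0.49 mm. The point is inside the cross-section, 0.49 mm from the nearest boundary — within the 1.2 mm shell band (3 × 0.4).

shell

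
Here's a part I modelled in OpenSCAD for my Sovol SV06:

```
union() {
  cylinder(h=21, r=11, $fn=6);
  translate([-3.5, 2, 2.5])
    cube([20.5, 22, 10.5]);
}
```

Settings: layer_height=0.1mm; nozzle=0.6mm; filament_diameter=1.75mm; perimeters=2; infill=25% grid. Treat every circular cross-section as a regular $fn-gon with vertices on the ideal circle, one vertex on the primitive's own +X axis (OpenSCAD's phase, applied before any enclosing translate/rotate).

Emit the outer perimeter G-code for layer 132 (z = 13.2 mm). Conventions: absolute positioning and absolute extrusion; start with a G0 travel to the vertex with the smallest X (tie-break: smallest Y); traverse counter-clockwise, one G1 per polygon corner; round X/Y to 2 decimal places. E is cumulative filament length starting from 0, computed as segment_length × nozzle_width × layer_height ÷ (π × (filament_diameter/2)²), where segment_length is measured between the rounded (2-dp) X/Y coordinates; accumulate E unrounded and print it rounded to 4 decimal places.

G0 X-11.00 Y0.00 Z13.20
G1 X-5.50 Y-9.53 E0.2745
G1 X5.50 Y-9.53 E0.5489
G1 X11.00 Y0.00 E0.8233
G1 X5.50 Y9.53 E1.0978
G1 X-5.50 Y9.53 E1.3722
G1 X-11.00 Y0.00 E1.6467

At z = 13.2 mm: the cylinder: section is a regular 6-gon, circumradius r=11; the cube at (-3.5, 2) is absent (z outside [2.5, 13]); Merging all regions: only the r=11 cylinder is present, so the union is just that shape — 1 connected region. The outline is a single polygon with 6 vertices. Extrusion per mm of travel: 0.6 × 0.1 / (π × 0.875²) = 0.024945. Accumulating E over each segment gives final E = 1.6467.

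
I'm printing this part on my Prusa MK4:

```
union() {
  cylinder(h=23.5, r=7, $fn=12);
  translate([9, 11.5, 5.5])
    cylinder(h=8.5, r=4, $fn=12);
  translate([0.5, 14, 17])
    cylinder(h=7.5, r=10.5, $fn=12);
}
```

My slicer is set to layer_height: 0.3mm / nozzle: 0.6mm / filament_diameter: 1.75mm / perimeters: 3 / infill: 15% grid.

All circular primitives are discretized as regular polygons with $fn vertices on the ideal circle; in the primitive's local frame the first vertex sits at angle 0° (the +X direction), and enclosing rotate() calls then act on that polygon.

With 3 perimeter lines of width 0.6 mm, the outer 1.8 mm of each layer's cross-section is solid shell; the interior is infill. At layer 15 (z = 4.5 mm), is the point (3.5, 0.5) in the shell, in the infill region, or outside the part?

infill

At z = 4.5 mm: the cylinder: section is a regular 12-gon, circumradius r=7; the cylinder at (9, 11.5) is absent (z outside [5.5, 14]); the cylinder at (0.5, 14) does not reach this height (z outside [17, 24.5]); Merging all regions: only the r=7 cylinder is present, so the union is just that shape — 1 connected region. Overall, the cross-section is a single solid region. The nearest boundary edge runs (7.00, 0.00)→(6.06, 3.50); distance from the point to it = 3.25 mm. The point is inside the cross-section and 3.25 mm from the nearest boundary — more than the 1.8 mm shell width (3 × 0.6), so it's in the infill interior.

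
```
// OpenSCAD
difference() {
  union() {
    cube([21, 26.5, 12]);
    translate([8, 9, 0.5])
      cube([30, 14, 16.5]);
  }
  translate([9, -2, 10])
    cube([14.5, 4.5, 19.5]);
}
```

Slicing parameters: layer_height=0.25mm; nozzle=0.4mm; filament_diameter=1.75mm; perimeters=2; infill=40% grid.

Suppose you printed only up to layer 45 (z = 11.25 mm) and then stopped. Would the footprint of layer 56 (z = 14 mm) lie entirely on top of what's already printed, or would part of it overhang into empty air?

Compare the two slices. At z = 11.25: the 21×26.5 cube contributes its full rectangle (area 556.50 mm²); the 30×14 cube at (8, 9) contributes its full rectangle (area 420.00 mm²); Combining (union): the regions partially overlap — summed areas 976.50 mm² minus the doubly-counted overlap 182.00 mm² gives 794.50 mm² — area = 794.50 mm²; the 14.5×4.5 cube at (9, -2) contributes its full rectangle (area 65.25 mm²); Subtracting the remaining from the first: starting from that combined region (794.50 mm²), the 14.5×4.5 cube at (9, -2) partially overlaps it — only the 30.00 mm² overlap (of its 65.25 mm²) is removed, clipping the outline — area = 764.50 mm². At z = 14: the cube is not intersected at this z (z outside [0, 12]); the cube at (8, 9) is present — its section is the full 30×14 rectangle (area 420.00 mm²); Taking the union: only the 30×14 cube at (8, 9) is present, so the union is just that shape — area = 420.00 mm²; the cube at (9, -2) is present — its section is the full 14.5×4.5 rectangle (area 65.25 mm²); After the difference (first − rest): starting from that combined region (420.00 mm²), the 14.5×4.5 cube at (9, -2) misses the remaining region (no effect) — area = 420.00 mm². Checking containment: the cross-section at z = 14 is a subset of the cross-section at z = 11.25.

entirely on top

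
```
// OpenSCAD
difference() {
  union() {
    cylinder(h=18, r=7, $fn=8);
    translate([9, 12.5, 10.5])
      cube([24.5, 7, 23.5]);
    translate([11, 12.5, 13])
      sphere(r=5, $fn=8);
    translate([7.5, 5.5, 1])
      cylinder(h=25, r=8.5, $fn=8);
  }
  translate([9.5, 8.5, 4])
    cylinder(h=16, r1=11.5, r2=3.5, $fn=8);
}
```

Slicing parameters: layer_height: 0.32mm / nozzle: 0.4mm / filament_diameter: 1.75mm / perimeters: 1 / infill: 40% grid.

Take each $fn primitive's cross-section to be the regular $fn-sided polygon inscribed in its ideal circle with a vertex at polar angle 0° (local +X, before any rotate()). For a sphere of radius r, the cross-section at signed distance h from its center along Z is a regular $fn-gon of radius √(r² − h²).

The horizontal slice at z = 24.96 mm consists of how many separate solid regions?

1

At z = 24.96 mm: the cylinder is not intersected at this z (z outside [0, 18]); the 24.5×7 cube at (9, 12.5) contributes its full rectangle; the sphere at (11, 12.5) does not reach this height (|z−center|=11.960 > r=5); the r=8.5 cylinder at (7.5, 5.5) contributes a regular 8-gon of circumradius 8.5; Taking the union: the regions partially overlap (shared area 0.93 mm²), so overlapping operands fuse into one piece — 1 connected region; the cone at (9.5, 8.5) is not intersected at this z (z outside [4, 20]); Taking the first minus the rest: none of the subtracted shapes is present at this height, so the result so far is unchanged — 1 connected region. The result has 1 disconnected region.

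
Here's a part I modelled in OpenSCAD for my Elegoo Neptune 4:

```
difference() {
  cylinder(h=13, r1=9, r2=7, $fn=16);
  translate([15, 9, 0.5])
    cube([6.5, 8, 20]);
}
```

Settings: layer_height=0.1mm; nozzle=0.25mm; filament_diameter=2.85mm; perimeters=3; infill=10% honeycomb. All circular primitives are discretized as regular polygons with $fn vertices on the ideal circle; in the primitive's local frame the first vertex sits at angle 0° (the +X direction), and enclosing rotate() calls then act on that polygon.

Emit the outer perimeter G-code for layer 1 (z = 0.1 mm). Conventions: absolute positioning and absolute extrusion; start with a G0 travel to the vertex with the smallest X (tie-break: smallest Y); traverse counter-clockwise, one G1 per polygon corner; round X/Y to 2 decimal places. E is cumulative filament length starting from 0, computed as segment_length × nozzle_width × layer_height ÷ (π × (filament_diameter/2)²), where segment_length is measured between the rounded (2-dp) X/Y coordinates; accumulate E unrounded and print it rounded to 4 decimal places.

At z = 0.1 mm: the cone: at t=0.008 of its height the radius interpolates to r₁+(r₂−r₁)t = 8.985, giving a regular 16-gon of that circumradius; the cube at (15, 9) is absent (z outside [0.5, 20.5]); Taking the first minus the rest: none of the subtracted shapes is present at this height, so the cone is unchanged — 1 connected region. The outline is a single polygon with 16 vertices. Extrusion per mm of travel: 0.25 × 0.1 / (π × 1.425²) = 0.003919. Accumulating E over each segment gives final E = 0.2198.

G0 X-8.98 Y0.00 Z0.10
G1 X-8.30 Y-3.44 E0.0137
G1 X-6.35 Y-6.35 E0.0275
G1 X-3.44 Y-8.30 E0.0412
G1 X0.00 Y-8.98 E0.0549
G1 X3.44 Y-8.30 E0.0687
G1 X6.35 Y-6.35 E0.0824
G1 X8.30 Y-3.44 E0.0961
G1 X8.98 Y0.00 E0.1099
G1 X8.30 Y3.44 E0.1236
G1 X6.35 Y6.35 E0.1373
G1 X3.44 Y8.30 E0.1511
G1 X0.00 Y8.98 E0.1648
G1 X-3.44 Y8.30 E0.1786
G1 X-6.35 Y6.35 E0.1923
G1 X-8.30 Y3.44 E0.2060
G1 X-8.98 Y0.00 E0.2198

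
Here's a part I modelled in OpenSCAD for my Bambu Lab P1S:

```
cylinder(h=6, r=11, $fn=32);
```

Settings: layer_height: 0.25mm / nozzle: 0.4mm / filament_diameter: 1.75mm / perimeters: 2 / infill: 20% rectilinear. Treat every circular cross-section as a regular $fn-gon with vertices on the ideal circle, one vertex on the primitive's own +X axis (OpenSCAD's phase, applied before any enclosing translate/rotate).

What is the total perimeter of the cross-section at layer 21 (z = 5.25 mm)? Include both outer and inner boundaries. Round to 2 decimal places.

69.00 mm

At z = 5.25 mm: the r=11 cylinder gives a regular 32-gon of circumradius 11 (constant along its height) (perimeter = 2·32·11.000·sin(180°/32) = 69.00 mm). Overall, the cross-section is a single solid region. Total boundary length (outer) = 69.00 mm.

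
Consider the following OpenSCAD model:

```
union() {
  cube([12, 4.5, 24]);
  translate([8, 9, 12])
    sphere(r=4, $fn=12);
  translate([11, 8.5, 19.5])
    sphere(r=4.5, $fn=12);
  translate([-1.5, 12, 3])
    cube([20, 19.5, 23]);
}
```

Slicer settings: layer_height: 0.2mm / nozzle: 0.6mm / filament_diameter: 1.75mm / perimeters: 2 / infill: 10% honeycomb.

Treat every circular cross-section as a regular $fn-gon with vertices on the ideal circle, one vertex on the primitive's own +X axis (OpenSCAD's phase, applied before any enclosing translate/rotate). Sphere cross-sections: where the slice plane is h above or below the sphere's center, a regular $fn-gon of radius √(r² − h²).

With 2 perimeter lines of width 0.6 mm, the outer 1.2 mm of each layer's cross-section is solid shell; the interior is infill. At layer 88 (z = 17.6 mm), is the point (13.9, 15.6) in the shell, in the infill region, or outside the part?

At z = 17.6 mm: the 12×4.5 cube contributes its full rectangle; the sphere at (8, 9) is not intersected at this z (|z−center|=5.600 > r=4); the r=4.5 sphere at (11, 8.5) slices to a regular 12-gon of circumradius 4.079 (√(r²−h²) with h=1.9 from center); the cube at (-1.5, 12) is present — its section is the full 20×19.5 rectangle; Taking the union: the regions partially overlap (shared area 1.27 mm²), so overlapping operands fuse into one piece — 1 connected region. Overall, the cross-section is a single solid region. The nearest boundary edge runs (18.50, 12.00)→(13.07, 12.00); distance from the point to it = 3.60 mm. The point is inside the cross-section and 3.60 mm from the nearest boundary — more than the 1.2 mm shell width (2 × 0.6), so it's in the infill interior.

infill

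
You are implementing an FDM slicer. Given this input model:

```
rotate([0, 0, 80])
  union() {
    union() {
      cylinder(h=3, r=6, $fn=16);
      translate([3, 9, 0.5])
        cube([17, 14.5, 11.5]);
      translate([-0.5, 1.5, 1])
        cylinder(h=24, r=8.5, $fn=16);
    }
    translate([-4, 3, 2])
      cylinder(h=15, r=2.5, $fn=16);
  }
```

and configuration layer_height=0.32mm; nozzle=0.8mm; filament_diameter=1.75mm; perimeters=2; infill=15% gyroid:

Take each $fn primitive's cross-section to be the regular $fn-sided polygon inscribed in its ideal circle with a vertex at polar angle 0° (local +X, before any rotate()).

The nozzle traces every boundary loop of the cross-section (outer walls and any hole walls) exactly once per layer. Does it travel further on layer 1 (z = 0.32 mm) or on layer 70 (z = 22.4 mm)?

Layer 1 (z = 0.32): the r=6 cylinder contributes a regular 16-gon of circumradius 6 (perimeter = 2·16·6.000·sin(180°/16) = 37.46 mm); the cube at (3, 9) is not intersected at this z (z outside [0.5, 12]); the cylinder at (-0.5, 1.5) is absent (z outside [1, 25]); Merging all regions: only the r=6 cylinder is present, so the union is just that shape — boundary = 37.46 mm; the cylinder at (-4, 3) is not intersected at this z (z outside [2, 17]); Combining (union): only the result so far is present, so the union is just that shape — boundary = 37.46 mm; (rotated 80° about Z; rotation is an isometry so areas/perimeters/island counts are preserved). So its perimeter = 37.46 mm. Layer 70 (z = 22.4): the cylinder does not reach this height (z outside [0, 3]); the cube at (3, 9) does not reach this height (z outside [0.5, 12]); the cylinder at (-0.5, 1.5): section is a regular 16-gon, circumradius r=8.5 (perimeter = 2·16·8.500·sin(180°/16) = 53.06 mm); Taking the union: only the r=8.5 cylinder at (-0.5, 1.5) is present, so the union is just that shape — boundary = 53.06 mm; the cylinder at (-4, 3) is not intersected at this z (z outside [2, 17]); Merging all regions: only that combined region is present, so the union is just that shape — boundary = 53.06 mm; (whole slice rotated 80° about Z — lengths, areas and connectivity unchanged). So its perimeter = 53.06 mm. Layer 70 is larger (53.06 vs 37.46 mm).

layer 70 (z = 22.4 mm)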